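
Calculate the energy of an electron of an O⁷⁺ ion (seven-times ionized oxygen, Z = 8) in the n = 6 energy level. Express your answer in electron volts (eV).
-24.18791 eV

The energy levels of a hydrogen-like atom are given by:
E_n = -13.6057 Z² / n² eV  (with Z = 8 for O⁷⁺)

For n = 6:
E_6 = -13.6057 × 8² / 6²
E_6 = -13.6057 × 64 / 36
E_6 = -24.18791 eV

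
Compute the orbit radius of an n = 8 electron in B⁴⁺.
0.6773 nm (or 6.7735 Å)

The Bohr radius formula is:
r_n = n² a₀ / Z

where a₀ = 0.0529177 nm is the Bohr radius.

For B⁴⁺ (Z = 5) at n = 8:
r_8 = 8² × 0.0529177 nm / 5
r_8 = 64 × 0.0529177 nm / 5
r_8 = 3.38673 nm / 5
r_8 = 0.6773 nm

The electron orbits at approximately 0.6773 nm from the nucleus.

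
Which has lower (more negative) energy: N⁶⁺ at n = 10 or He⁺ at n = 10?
N⁶⁺ at n = 10 (E = -6.666793 eV)

Using E_n = -13.6057 Z² / n² eV:

N⁶⁺ (Z = 7) at n = 10:
E = -13.6057 × 7² / 10² = -13.6057 × 49 / 100 = -6.666793000 eV

He⁺ (Z = 2) at n = 10:
E = -13.6057 × 2² / 10² = -13.6057 × 4 / 100 = -0.544228000 eV

Since -6.666793000 eV < -0.544228000 eV,
N⁶⁺ at n = 10 is more tightly bound (requires more energy to ionize).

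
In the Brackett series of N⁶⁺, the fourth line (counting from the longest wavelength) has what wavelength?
39.67 nm

The lines of a series are numbered from the longest wavelength (smallest ΔE) outward; the fourth line is the transition from n = n_f + 4 to n_f.
The Brackett series has all transitions ending at n_f = 4.

For N⁶⁺ (Z = 7), the fourth line (δ-line) is the jump from n = 8 to n = 4:
E_8 = -13.6057 × 7² / 8² = -10.4169 eV
E_4 = -13.6057 × 7² / 4² = -41.6675 eV
ΔE = E_8 - E_4 = 31.2506 eV

λ = hc/E = 1239.84 eV·nm / 31.2506 eV
λ = 39.67 nm

This is the δ-line of the Brackett series in N⁶⁺.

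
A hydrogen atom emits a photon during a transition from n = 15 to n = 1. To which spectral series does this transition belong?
Lyman series

The spectral series in hydrogen are named based on the final (lower) energy level:
- Lyman series: n_final = 1 (ultraviolet)
- Balmer series: n_final = 2 (visible/near-UV)
- Paschen series: n_final = 3 (infrared)
- Brackett series: n_final = 4 (infrared)
- Pfund series: n_final = 5 (far infrared)

Since this transition ends at n = 1, it belongs to the Lyman series.

For reference, this 15 → 1 line has photon energy
ΔE = 13.6057 eV × (1/1² - 1/15²) = 13.5452 eV,
corresponding to wavelength λ = hc/ΔE = 1239.84 eV·nm / 13.5452 eV = 91.53 nm in the ultraviolet region.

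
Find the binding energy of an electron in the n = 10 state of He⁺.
0.54 eV

The ionization energy is the energy needed to remove the electron completely (n → ∞).

For a hydrogen-like ion with Z = 2, E_n = -13.6057 Z² / n² eV.

At n = 10: E_10 = -13.6057 × 2² / 10² = -0.54423 eV
At n = ∞: E_∞ = 0 eV

Ionization energy = E_∞ - E_10 = 0 - (-0.54423) = 0.54423 eV
Ionization energy ≈ 0.54 eV

This is also called the binding energy of the electron in state n = 10.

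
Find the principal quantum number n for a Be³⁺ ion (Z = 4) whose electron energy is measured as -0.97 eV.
n = 15

The exact energy levels follow E_n = -13.6057 Z² / n² eV with Z = 4.

The measured value (-0.97 eV) is reported to only 2 significant figures, so we must test candidate n values and see which one matches to that precision.

Candidate energies:
  n = 13:  E = -13.6057 × 4² / 13² = -1.28811 eV
  n = 14:  E = -13.6057 × 4² / 14² = -1.11067 eV
  n = 15:  E = -13.6057 × 4² / 15² = -0.96752 eV  ← matches
  n = 16:  E = -13.6057 × 4² / 16² = -0.85036 eV
  n = 17:  E = -13.6057 × 4² / 17² = -0.75326 eV

Checking against the measurement of -0.97 eV (2 sig figs), only n = 15 agrees:
E_15 = -0.96752 eV, which rounds to -0.97 eV ✓

Therefore n = 15.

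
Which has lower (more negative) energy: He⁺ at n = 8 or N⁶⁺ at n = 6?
N⁶⁺ at n = 6 (E = -18.51887 eV)

Using E_n = -13.6057 Z² / n² eV:

He⁺ (Z = 2) at n = 8:
E = -13.6057 × 2² / 8² = -13.6057 × 4 / 64 = -0.85035625 eV

N⁶⁺ (Z = 7) at n = 6:
E = -13.6057 × 7² / 6² = -13.6057 × 49 / 36 = -18.51886944 eV

Since -18.51886944 eV < -0.85035625 eV,
N⁶⁺ at n = 6 is more tightly bound (requires more energy to ionize).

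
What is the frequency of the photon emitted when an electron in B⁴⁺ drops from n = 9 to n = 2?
1.955e+16 Hz

First, find the transition energy:
E_9 = -13.6057 × 5² / 9² = -4.19929012 eV
E_2 = -13.6057 × 5² / 2² = -85.03562500 eV
|ΔE| = |E_2 - E_9| = 80.83633488 eV

Convert to Joules: E = 80.83633488 eV × (1.602177 × 10⁻¹⁹ J/eV) = 1.29514e-17 J

Using E = hf:
f = E/h = 1.29514e-17 J / (6.62607 × 10⁻³⁴ J·s)
f = 1.955e+16 Hz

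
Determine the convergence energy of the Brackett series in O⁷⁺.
54.42 eV

The series limit corresponds to the transition from n = ∞ to n = 4.
This is the highest energy (shortest wavelength) transition in the Brackett series.

E_∞ = 0 eV
E_4 = -13.6057 × 8² / 4² = -54.42 eV

Energy at series limit:
ΔE = E_∞ - E_4 = 0 - (-54.42) = 54.42 eV

This energy equals the ionization energy from the n = 4 state of O⁷⁺.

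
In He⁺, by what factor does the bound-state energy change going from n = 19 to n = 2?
90.2500

Using E_n = -13.6057 Z² / n² eV with Z = 2:

E_2 = -13.6057 × 2² / 2² = -54.4228 / 4 = -13.6057000000 eV
E_19 = -13.6057 × 2² / 19² = -54.4228 / 361 = -0.1507556787 eV

The ratio is:
E_2/E_19 = (-13.6057000000) / (-0.1507556787)
E_2/E_19 = (-54.4228/4) / (-54.4228/361)
E_2/E_19 = 361/4
E_2/E_19 = 90.2500
(Note: the Z² factors cancel in the ratio.)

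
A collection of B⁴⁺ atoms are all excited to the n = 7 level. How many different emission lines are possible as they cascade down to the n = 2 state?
15

The electron can occupy levels n = 2, 3, ..., 7 during de-excitation — that is m = 7 - 2 + 1 = 6 distinct levels.

The number of distinct spectral lines equals the number of ways to choose 2 of these m levels (each pair gives one possible emission transition):

Number of lines = m(m-1)/2 = 6×5/2 = 15

These correspond to all possible transitions between the 6 levels:
7 → 6, 7 → 5, 7 → 4, 7 → 3, 7 → 2, 6 → 5, 6 → 4, 6 → 3...

Each transition produces a photon with a unique energy (and thus wavelength). This count does not depend on Z.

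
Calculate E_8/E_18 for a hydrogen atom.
5.062500

Using E_n = -13.6057 Z² / n² eV with Z = 1:

E_8 = -13.6057 / 8² = -13.6057 / 64 = -0.212589062500 eV
E_18 = -13.6057 / 18² = -13.6057 / 324 = -0.041992901235 eV

The ratio is:
E_8/E_18 = (-0.212589062500) / (-0.041992901235)
E_8/E_18 = (-13.6057/64) / (-13.6057/324)
E_8/E_18 = 324/64
E_8/E_18 = 5.062500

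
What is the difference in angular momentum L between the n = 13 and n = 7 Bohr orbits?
6.3274e-34 J·s (or 6ℏ)

In the Bohr model, L_n = nℏ where ℏ = 1.054572e-34 J·s.

L_13 = 13ℏ = 1.370944e-33 J·s
L_7 = 7ℏ = 7.382004e-34 J·s

ΔL = L_13 - L_7 = (13 - 7)ℏ = 6ℏ
ΔL = 6 × 1.054572e-34 J·s = 6.3274e-34 J·s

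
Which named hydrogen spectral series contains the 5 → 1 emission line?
Lyman series

The spectral series in hydrogen are named based on the final (lower) energy level:
- Lyman series: n_final = 1 (ultraviolet)
- Balmer series: n_final = 2 (visible/near-UV)
- Paschen series: n_final = 3 (infrared)
- Brackett series: n_final = 4 (infrared)
- Pfund series: n_final = 5 (far infrared)

Since this transition ends at n = 1, it belongs to the Lyman series.

For reference, this 5 → 1 line has photon energy
ΔE = 13.6057 eV × (1/1² - 1/5²) = 13.061472 eV,
corresponding to wavelength λ = hc/ΔE = 1239.84 eV·nm / 13.061472 eV = 94.9235 nm in the ultraviolet region.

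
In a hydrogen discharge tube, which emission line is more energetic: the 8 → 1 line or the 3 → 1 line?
8 → 1

Calculate the energy for each transition:

Transition 8 → 1:
ΔE₁ = |E_1 - E_8| = |-13.6057/1² - (-13.6057/8²)|
ΔE₁ = |-13.605700000000 - (-0.212589062500)| = 13.393110938 eV

Transition 3 → 1:
ΔE₂ = |E_1 - E_3| = |-13.6057/1² - (-13.6057/3²)|
ΔE₂ = |-13.605700000000 - (-1.511744444444)| = 12.093955556 eV

Since 13.393110938 eV > 12.093955556 eV, the transition 8 → 1 emits the more energetic photon.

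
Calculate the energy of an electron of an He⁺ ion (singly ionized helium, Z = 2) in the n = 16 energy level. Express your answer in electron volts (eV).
-0.212589 eV

The energy levels of a hydrogen-like atom are given by:
E_n = -13.6057 Z² / n² eV  (with Z = 2 for He⁺)

For n = 16:
E_16 = -13.6057 × 2² / 16²
E_16 = -13.6057 × 4 / 256
E_16 = -0.212589 eV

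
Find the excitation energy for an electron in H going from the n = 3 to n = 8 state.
1.29916 eV

The energy levels of a hydrogen-like atom are E_n = -13.6057 eV / n².

Energy at n = 3: E_3 = -13.6057 / 3² = -1.51174444 eV
Energy at n = 8: E_8 = -13.6057 / 8² = -0.21258906 eV

The excitation energy is the difference:
ΔE = E_8 - E_3
ΔE = -0.21258906 - (-1.51174444)
ΔE = 1.29916 eV

Since this is positive, energy must be absorbed (photon absorption).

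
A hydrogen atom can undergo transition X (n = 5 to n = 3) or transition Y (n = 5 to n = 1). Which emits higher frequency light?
5 → 1

Calculate the energy for each transition:

Transition 5 → 3:
ΔE₁ = |E_3 - E_5| = |-13.6057/3² - (-13.6057/5²)|
ΔE₁ = |-1.511744444444 - (-0.544228000000)| = 0.967516444 eV

Transition 5 → 1:
ΔE₂ = |E_1 - E_5| = |-13.6057/1² - (-13.6057/5²)|
ΔE₂ = |-13.605700000000 - (-0.544228000000)| = 13.061472000 eV

Since 13.061472000 eV > 0.967516444 eV, the transition 5 → 1 emits the more energetic photon.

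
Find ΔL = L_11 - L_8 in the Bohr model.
3.16372e-34 J·s (or 3ℏ)

In the Bohr model, L_n = nℏ where ℏ = 1.0545718e-34 J·s.

L_11 = 11ℏ = 1.1600290e-33 J·s
L_8 = 8ℏ = 8.4365744e-34 J·s

ΔL = L_11 - L_8 = (11 - 8)ℏ = 3ℏ
ΔL = 3 × 1.0545718e-34 J·s = 3.16372e-34 J·s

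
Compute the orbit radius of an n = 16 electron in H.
13.54694 nm (or 135.46936 Å)

The Bohr radius formula is:
r_n = n² a₀ / Z

where a₀ = 0.05291772 nm is the Bohr radius.

For H (Z = 1) at n = 16:
r_16 = 16² × 0.05291772 nm / 1
r_16 = 256 × 0.05291772 nm / 1
r_16 = 13.546936 nm / 1
r_16 = 13.54694 nm

The electron orbits at approximately 13.54694 nm from the nucleus.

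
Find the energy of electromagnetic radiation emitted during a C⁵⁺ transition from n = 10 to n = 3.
49.525 eV

The energy levels are E_n = -13.6057 Z² eV / n².

Energy at n = 10: E_10 = -13.6057 × 6² / 10² = -4.898052 eV
Energy at n = 3: E_3 = -13.6057 × 6² / 3² = -54.422800 eV

For emission (electron falling to lower state), the photon energy is:
E_photon = E_10 - E_3 = |-4.898052 - (-54.422800)|
E_photon = 49.525 eV

This energy is carried away by the emitted photon.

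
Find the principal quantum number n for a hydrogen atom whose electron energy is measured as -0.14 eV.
n = 10

The exact energy levels follow E_n = -13.6057 eV / n².

The measured value (-0.14 eV) is reported to only 2 significant figures, so we must test candidate n values and see which one matches to that precision.

Candidate energies:
  n = 8:  E = -13.6057/8² = -0.21259 eV
  n = 9:  E = -13.6057/9² = -0.16797 eV
  n = 10:  E = -13.6057/10² = -0.13606 eV  ← matches
  n = 11:  E = -13.6057/11² = -0.11244 eV
  n = 12:  E = -13.6057/12² = -0.09448 eV

Checking against the measurement of -0.14 eV (2 sig figs), only n = 10 agrees:
E_10 = -0.13606 eV, which rounds to -0.14 eV ✓

Therefore n = 10.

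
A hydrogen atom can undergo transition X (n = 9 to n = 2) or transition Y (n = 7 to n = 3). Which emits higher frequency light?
9 → 2

Calculate the energy for each transition:

Transition 9 → 2:
ΔE₁ = |E_2 - E_9| = |-13.6057/2² - (-13.6057/9²)|
ΔE₁ = |-3.401425000000 - (-0.167971604938)| = 3.233453395 eV

Transition 7 → 3:
ΔE₂ = |E_3 - E_7| = |-13.6057/3² - (-13.6057/7²)|
ΔE₂ = |-1.511744444444 - (-0.277667346939)| = 1.234077098 eV

Since 3.233453395 eV > 1.234077098 eV, the transition 9 → 2 emits the more energetic photon.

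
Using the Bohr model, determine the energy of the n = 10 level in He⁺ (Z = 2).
-0.54423 eV

For hydrogen-like ions, the energy levels scale with Z²:
E_n = -13.6057 Z² / n² eV

For He⁺ (Z = 2) at n = 10:
E_10 = -13.6057 × 2² / 10²
E_10 = -13.6057 × 4 / 100
E_10 = -54.4228 / 100
E_10 = -0.54423 eV

The energy is 4 times more negative than hydrogen at the same n due to the stronger nuclear charge.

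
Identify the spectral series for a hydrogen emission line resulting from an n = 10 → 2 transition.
Balmer series

The spectral series in hydrogen are named based on the final (lower) energy level:
- Lyman series: n_final = 1 (ultraviolet)
- Balmer series: n_final = 2 (visible/near-UV)
- Paschen series: n_final = 3 (infrared)
- Brackett series: n_final = 4 (infrared)
- Pfund series: n_final = 5 (far infrared)

Since this transition ends at n = 2, it belongs to the Balmer series.

For reference, this 10 → 2 line has photon energy
ΔE = 13.6057 eV × (1/2² - 1/10²) = 3.2653680 eV,
corresponding to wavelength λ = hc/ΔE = 1239.84 eV·nm / 3.2653680 eV = 379.694 nm in the visible/near-UV region.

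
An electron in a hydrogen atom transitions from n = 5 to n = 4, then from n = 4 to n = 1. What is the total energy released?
13.061 eV

The energy levels of hydrogen are E_n = -13.6057 / n² eV.

First transition (5 → 4):
ΔE₁ = |E_4 - E_5|
ΔE₁ = |-0.850356250 - (-0.544228000)| = 0.306128 eV

Second transition (4 → 1):
ΔE₂ = |E_1 - E_4|
ΔE₂ = |-13.605700000 - (-0.850356250)| = 12.755344 eV

Total energy released:
E_total = ΔE₁ + ΔE₂ = 0.306128 + 12.755344 = 13.061 eV

Note: This equals the direct transition 5 → 1: 13.061 eV ✓
Energy is conserved regardless of the path taken.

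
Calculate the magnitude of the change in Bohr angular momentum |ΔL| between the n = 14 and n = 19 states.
5.27e-34 J·s (or 5ℏ)

In the Bohr model, L_n = nℏ where ℏ = 1.0546e-34 J·s.

L_19 = 19ℏ = 2.0037e-33 J·s
L_14 = 14ℏ = 1.4764e-33 J·s

ΔL = L_19 - L_14 = (19 - 14)ℏ = 5ℏ
ΔL = 5 × 1.0546e-34 J·s = 5.27e-34 J·s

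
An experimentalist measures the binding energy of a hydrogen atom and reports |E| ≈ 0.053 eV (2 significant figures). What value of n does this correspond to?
n = 16

The exact energy levels follow E_n = -13.6057 eV / n².

The measured value (-0.053 eV) is reported to only 2 significant figures, so we must test candidate n values and see which one matches to that precision.

Candidate energies:
  n = 14:  E = -13.6057/14² = -0.06942 eV
  n = 15:  E = -13.6057/15² = -0.06047 eV
  n = 16:  E = -13.6057/16² = -0.05315 eV  ← matches
  n = 17:  E = -13.6057/17² = -0.04708 eV
  n = 18:  E = -13.6057/18² = -0.04199 eV

Checking against the measurement of -0.053 eV (2 sig figs), only n = 16 agrees:
E_16 = -0.05315 eV, which rounds to -0.053 eV ✓

Therefore n = 16.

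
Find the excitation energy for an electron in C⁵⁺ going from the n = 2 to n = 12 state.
119.049875 eV

The energy levels of a hydrogen-like atom are E_n = -13.6057 Z² eV / n².

Energy at n = 2: E_2 = -13.6057 × 6² / 2² = -122.451300000 eV
Energy at n = 12: E_12 = -13.6057 × 6² / 12² = -3.401425000 eV

The excitation energy is the difference:
ΔE = E_12 - E_2
ΔE = -3.401425000 - (-122.451300000)
ΔE = 119.049875 eV

Since this is positive, energy must be absorbed (photon absorption).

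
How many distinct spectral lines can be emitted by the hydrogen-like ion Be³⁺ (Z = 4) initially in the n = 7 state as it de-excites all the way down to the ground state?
21

The electron can occupy levels n = 1, 2, ..., 7 during de-excitation — that is m = 7 - 1 + 1 = 7 distinct levels.

The number of distinct spectral lines equals the number of ways to choose 2 of these m levels (each pair gives one possible emission transition):

Number of lines = m(m-1)/2 = 7×6/2 = 21

These correspond to all possible transitions between the 7 levels:
7 → 6, 7 → 5, 7 → 4, 7 → 3, 7 → 2, 7 → 1, 6 → 5, 6 → 4...

Each transition produces a photon with a unique energy (and thus wavelength). This count does not depend on Z.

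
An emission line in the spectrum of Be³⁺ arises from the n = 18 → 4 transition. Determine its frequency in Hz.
3.13e+15 Hz

First, find the transition energy:
E_18 = -13.6057 × 4² / 18² = -0.67189 eV
E_4 = -13.6057 × 4² / 4² = -13.60570 eV
|ΔE| = |E_4 - E_18| = 12.93381 eV

Convert to Joules: E = 12.93381 eV × (1.602177 × 10⁻¹⁹ J/eV) = 2.0722e-18 J

Using E = hf:
f = E/h = 2.0722e-18 J / (6.62607 × 10⁻³⁴ J·s)
f = 3.13e+15 Hz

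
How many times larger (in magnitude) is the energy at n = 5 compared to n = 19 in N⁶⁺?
14.4400

Using E_n = -13.6057 Z² / n² eV with Z = 7:

E_5 = -13.6057 × 7² / 5² = -666.6793 / 25 = -26.6671720000 eV
E_19 = -13.6057 × 7² / 19² = -666.6793 / 361 = -1.8467570637 eV

The ratio is:
E_5/E_19 = (-26.6671720000) / (-1.8467570637)
E_5/E_19 = (-666.6793/25) / (-666.6793/361)
E_5/E_19 = 361/25
E_5/E_19 = 14.4400
(Note: the Z² factors cancel in the ratio.)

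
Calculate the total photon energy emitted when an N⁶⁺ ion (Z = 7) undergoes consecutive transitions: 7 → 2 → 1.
653.074 eV

The energy levels of N⁶⁺ are E_n = -13.6057 × 7² / n² eV.

First transition (7 → 2):
ΔE₁ = |E_2 - E_7|
ΔE₁ = |-166.669825000 - (-13.605700000)| = 153.064125 eV

Second transition (2 → 1):
ΔE₂ = |E_1 - E_2|
ΔE₂ = |-666.679300000 - (-166.669825000)| = 500.009475 eV

Total energy released:
E_total = ΔE₁ + ΔE₂ = 153.064125 + 500.009475 = 653.074 eV

Note: This equals the direct transition 7 → 1: 653.074 eV ✓
Energy is conserved regardless of the path taken.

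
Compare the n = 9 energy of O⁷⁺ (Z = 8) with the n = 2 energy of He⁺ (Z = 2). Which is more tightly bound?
He⁺ at n = 2 (E = -13.606 eV)

Using E_n = -13.6057 Z² / n² eV:

O⁷⁺ (Z = 8) at n = 9:
E = -13.6057 × 8² / 9² = -13.6057 × 64 / 81 = -10.750183 eV

He⁺ (Z = 2) at n = 2:
E = -13.6057 × 2² / 2² = -13.6057 × 4 / 4 = -13.605700 eV

Since -13.605700 eV < -10.750183 eV,
He⁺ at n = 2 is more tightly bound (requires more energy to ionize).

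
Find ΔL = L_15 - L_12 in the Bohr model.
3.164e-34 J·s (or 3ℏ)

In the Bohr model, L_n = nℏ where ℏ = 1.05457e-34 J·s.

L_15 = 15ℏ = 1.58186e-33 J·s
L_12 = 12ℏ = 1.26548e-33 J·s

ΔL = L_15 - L_12 = (15 - 12)ℏ = 3ℏ
ΔL = 3 × 1.05457e-34 J·s = 3.164e-34 J·s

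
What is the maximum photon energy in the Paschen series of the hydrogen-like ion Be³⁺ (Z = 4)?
24.187911 eV

The series limit corresponds to the transition from n = ∞ to n = 3.
This is the highest energy (shortest wavelength) transition in the Paschen series.

E_∞ = 0 eV
E_3 = -13.6057 × 4² / 3² = -24.187911 eV

Energy at series limit:
ΔE = E_∞ - E_3 = 0 - (-24.187911) = 24.187911 eV

This energy equals the ionization energy from the n = 3 state of Be³⁺.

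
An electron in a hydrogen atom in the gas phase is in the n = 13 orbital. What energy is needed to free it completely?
0.0805 eV

The ionization energy is the energy needed to remove the electron completely (n → ∞).

For hydrogen, E_n = -13.6057 eV / n².

At n = 13: E_13 = -13.6057 / 13² = -0.0805071 eV
At n = ∞: E_∞ = 0 eV

Ionization energy = E_∞ - E_13 = 0 - (-0.0805071) = 0.0805071 eV
Ionization energy ≈ 0.0805 eV

This is also called the binding energy of the electron in state n = 13.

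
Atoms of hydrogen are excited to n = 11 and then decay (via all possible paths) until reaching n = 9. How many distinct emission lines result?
3

The electron can occupy levels n = 9, 10, ..., 11 during de-excitation — that is m = 11 - 9 + 1 = 3 distinct levels.

The number of distinct spectral lines equals the number of ways to choose 2 of these m levels (each pair gives one possible emission transition):

Number of lines = m(m-1)/2 = 3×2/2 = 3

These correspond to all possible transitions between the 3 levels:
11 → 10, 11 → 9, 10 → 9

Each transition produces a photon with a unique energy (and thus wavelength). This count does not depend on Z.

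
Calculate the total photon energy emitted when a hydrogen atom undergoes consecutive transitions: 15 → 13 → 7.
0.217 eV

The energy levels of hydrogen are E_n = -13.6057 / n² eV.

First transition (15 → 13):
ΔE₁ = |E_13 - E_15|
ΔE₁ = |-0.080507101 - (-0.060469778)| = 0.020037 eV

Second transition (13 → 7):
ΔE₂ = |E_7 - E_13|
ΔE₂ = |-0.277667347 - (-0.080507101)| = 0.197160 eV

Total energy released:
E_total = ΔE₁ + ΔE₂ = 0.020037 + 0.197160 = 0.217 eV

Note: This equals the direct transition 15 → 7: 0.217 eV ✓
Energy is conserved regardless of the path taken.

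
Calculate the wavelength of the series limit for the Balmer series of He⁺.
91.12651 nm

The series limit corresponds to the transition from n = ∞ to n = 2.
This is the highest energy (shortest wavelength) transition in the Balmer series.

E_∞ = 0 eV
E_2 = -13.6057 × 2² / 2² = -13.6057000 eV

Energy at series limit:
ΔE = E_∞ - E_2 = 0 - (-13.6057000) = 13.6057000 eV
λ = hc/E = 1239.84 eV·nm / 13.6057000 eV = 91.12651 nm

This energy equals the ionization energy from the n = 2 state of He⁺.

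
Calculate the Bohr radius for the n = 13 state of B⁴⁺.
1.788619 nm (or 17.886190 Å)

The Bohr radius formula is:
r_n = n² a₀ / Z

where a₀ = 0.052917721 nm is the Bohr radius.

For B⁴⁺ (Z = 5) at n = 13:
r_13 = 13² × 0.052917721 nm / 5
r_13 = 169 × 0.052917721 nm / 5
r_13 = 8.9430948 nm / 5
r_13 = 1.788619 nm

The electron orbits at approximately 1.788619 nm from the nucleus.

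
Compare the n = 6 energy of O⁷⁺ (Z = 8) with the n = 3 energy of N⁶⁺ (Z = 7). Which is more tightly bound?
N⁶⁺ at n = 3 (E = -74.0755 eV)

Using E_n = -13.6057 Z² / n² eV:

O⁷⁺ (Z = 8) at n = 6:
E = -13.6057 × 8² / 6² = -13.6057 × 64 / 36 = -24.1879111 eV

N⁶⁺ (Z = 7) at n = 3:
E = -13.6057 × 7² / 3² = -13.6057 × 49 / 9 = -74.0754778 eV

Since -74.0754778 eV < -24.1879111 eV,
N⁶⁺ at n = 3 is more tightly bound (requires more energy to ionize).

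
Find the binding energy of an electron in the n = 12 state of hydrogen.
0.094 eV

The ionization energy is the energy needed to remove the electron completely (n → ∞).

For hydrogen, E_n = -13.6057 eV / n².

At n = 12: E_12 = -13.6057 / 12² = -0.094484 eV
At n = ∞: E_∞ = 0 eV

Ionization energy = E_∞ - E_12 = 0 - (-0.094484) = 0.094484 eV
Ionization energy ≈ 0.094 eV

This is also called the binding energy of the electron in state n = 12.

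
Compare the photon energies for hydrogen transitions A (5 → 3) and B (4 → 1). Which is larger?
4 → 1

Calculate the energy for each transition:

Transition 5 → 3:
ΔE₁ = |E_3 - E_5| = |-13.6057/3² - (-13.6057/5²)|
ΔE₁ = |-1.511744444 - (-0.544228000)| = 0.967516 eV

Transition 4 → 1:
ΔE₂ = |E_1 - E_4| = |-13.6057/1² - (-13.6057/4²)|
ΔE₂ = |-13.605700000 - (-0.850356250)| = 12.755344 eV

Since 12.755344 eV > 0.967516 eV, the transition 4 → 1 emits the more energetic photon.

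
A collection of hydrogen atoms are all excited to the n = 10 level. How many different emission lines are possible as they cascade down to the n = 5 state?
15

The electron can occupy levels n = 5, 6, ..., 10 during de-excitation — that is m = 10 - 5 + 1 = 6 distinct levels.

The number of distinct spectral lines equals the number of ways to choose 2 of these m levels (each pair gives one possible emission transition):

Number of lines = m(m-1)/2 = 6×5/2 = 15

These correspond to all possible transitions between the 6 levels:
10 → 9, 10 → 8, 10 → 7, 10 → 6, 10 → 5, 9 → 8, 9 → 7, 9 → 6...

Each transition produces a photon with a unique energy (and thus wavelength). This count does not depend on Z.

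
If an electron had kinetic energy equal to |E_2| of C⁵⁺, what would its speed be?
6.5631e+06 m/s (or 2.1892% of c)

The binding energy at n = 2 for C⁵⁺ is:
E_2 = -13.6057 × 6²/2² = -122.451300 eV
|E_2| = 122.451300 eV

Convert to Joules:
KE = 122.451300 eV × (1.602177 × 10⁻¹⁹ J/eV) = 1.961887e-17 J

Using KE = ½mv²:
v = √(2·KE/m_e)
v = √(2 × 1.961887e-17 J / 9.10938 × 10⁻³¹ kg)
v = 6.5631e+06 m/s

This is approximately 2.1892% the speed of light.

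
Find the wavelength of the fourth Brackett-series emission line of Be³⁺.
121.502018 nm

The lines of a series are numbered from the longest wavelength (smallest ΔE) outward; the fourth line is the transition from n = n_f + 4 to n_f.
The Brackett series has all transitions ending at n_f = 4.

For Be³⁺ (Z = 4), the fourth line (δ-line) is the jump from n = 8 to n = 4:
E_8 = -13.6057 × 4² / 8² = -3.401425000 eV
E_4 = -13.6057 × 4² / 4² = -13.605700000 eV
ΔE = E_8 - E_4 = 10.204275000 eV

λ = hc/E = 1239.84 eV·nm / 10.204275000 eV
λ = 121.502018 nm

This is the δ-line of the Brackett series in Be³⁺.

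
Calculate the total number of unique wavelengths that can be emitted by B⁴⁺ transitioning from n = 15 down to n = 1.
105

The electron can occupy levels n = 1, 2, ..., 15 during de-excitation — that is m = 15 - 1 + 1 = 15 distinct levels.

The number of distinct spectral lines equals the number of ways to choose 2 of these m levels (each pair gives one possible emission transition):

Number of lines = m(m-1)/2 = 15×14/2 = 105

These correspond to all possible transitions between the 15 levels:
15 → 14, 15 → 13, 15 → 12, 15 → 11, 15 → 10, 15 → 9, 15 → 8, 15 → 7...

Each transition produces a photon with a unique energy (and thus wavelength). This count does not depend on Z.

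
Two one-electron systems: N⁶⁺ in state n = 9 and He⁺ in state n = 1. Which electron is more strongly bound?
He⁺ at n = 1 (E = -54.42280 eV)

Using E_n = -13.6057 Z² / n² eV:

N⁶⁺ (Z = 7) at n = 9:
E = -13.6057 × 7² / 9² = -13.6057 × 49 / 81 = -8.23060864 eV

He⁺ (Z = 2) at n = 1:
E = -13.6057 × 2² / 1² = -13.6057 × 4 / 1 = -54.42280000 eV

Since -54.42280000 eV < -8.23060864 eV,
He⁺ at n = 1 is more tightly bound (requires more energy to ionize).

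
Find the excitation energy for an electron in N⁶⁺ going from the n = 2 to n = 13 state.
162.724977 eV

The energy levels of a hydrogen-like atom are E_n = -13.6057 Z² eV / n².

Energy at n = 2: E_2 = -13.6057 × 7² / 2² = -166.669825000 eV
Energy at n = 13: E_13 = -13.6057 × 7² / 13² = -3.944847929 eV

The excitation energy is the difference:
ΔE = E_13 - E_2
ΔE = -3.944847929 - (-166.669825000)
ΔE = 162.724977 eV

Since this is positive, energy must be absorbed (photon absorption).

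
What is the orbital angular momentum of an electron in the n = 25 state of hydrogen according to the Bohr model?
2.64e-33 J·s (or 25ℏ)

In the Bohr model, angular momentum is quantized:
L = nℏ

where ℏ = h/(2π) = 1.0546e-34 J·s

For n = 25:
L = 25 × 1.0546e-34 J·s
L = 2.64e-33 J·s

This can also be written as L = 25ℏ.
The angular momentum is an integer multiple of the reduced Planck constant.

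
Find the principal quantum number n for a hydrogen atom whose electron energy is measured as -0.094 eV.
n = 12

The exact energy levels follow E_n = -13.6057 eV / n².

The measured value (-0.094 eV) is reported to only 2 significant figures, so we must test candidate n values and see which one matches to that precision.

Candidate energies:
  n = 10:  E = -13.6057/10² = -0.136057 eV
  n = 11:  E = -13.6057/11² = -0.112444 eV
  n = 12:  E = -13.6057/12² = -0.094484 eV  ← matches
  n = 13:  E = -13.6057/13² = -0.080507 eV
  n = 14:  E = -13.6057/14² = -0.069417 eV

Checking against the measurement of -0.094 eV (2 sig figs), only n = 12 agrees:
E_12 = -0.094484 eV, which rounds to -0.094 eV ✓

Therefore n = 12.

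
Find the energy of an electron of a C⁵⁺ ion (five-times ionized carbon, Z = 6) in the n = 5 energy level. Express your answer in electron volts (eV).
-19.59 eV

The energy levels of a hydrogen-like atom are given by:
E_n = -13.6057 Z² / n² eV  (with Z = 6 for C⁵⁺)

For n = 5:
E_5 = -13.6057 × 6² / 5²
E_5 = -13.6057 × 36 / 25
E_5 = -19.59 eV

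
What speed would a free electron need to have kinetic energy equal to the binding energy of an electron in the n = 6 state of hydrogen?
3.6462e+05 m/s (or 0.1216% of c)

The binding energy at n = 6 for hydrogen is:
E_6 = -13.6057/6² = -0.37793611 eV
|E_6| = 0.37793611 eV

Convert to Joules:
KE = 0.37793611 eV × (1.602177 × 10⁻¹⁹ J/eV) = 6.055205e-20 J

Using KE = ½mv²:
v = √(2·KE/m_e)
v = √(2 × 6.055205e-20 J / 9.10938 × 10⁻³¹ kg)
v = 3.6462e+05 m/s

This is approximately 0.1216% the speed of light.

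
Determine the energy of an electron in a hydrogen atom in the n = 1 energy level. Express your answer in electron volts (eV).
-13.6057 eV

The energy levels of a hydrogen-like atom are given by:
E_n = -13.6057 eV / n²

For n = 1:
E_1 = -13.6057 eV / 1²
E_1 = -13.6057 eV / 1
E_1 = -13.6057 eV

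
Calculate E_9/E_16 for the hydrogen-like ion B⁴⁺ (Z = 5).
3.16

Using E_n = -13.6057 Z² / n² eV with Z = 5:

E_9 = -13.6057 × 5² / 9² = -340.1425 / 81 = -4.19929012 eV
E_16 = -13.6057 × 5² / 16² = -340.1425 / 256 = -1.32868164 eV

The ratio is:
E_9/E_16 = (-4.19929012) / (-1.32868164)
E_9/E_16 = (-340.1425/81) / (-340.1425/256)
E_9/E_16 = 256/81
E_9/E_16 = 3.16
(Note: the Z² factors cancel in the ratio.)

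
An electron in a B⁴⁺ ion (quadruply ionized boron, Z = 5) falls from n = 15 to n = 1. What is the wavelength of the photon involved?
3.66 nm

First, find the transition energy using E_n = -13.6057 Z² / n² eV:
E_15 = -13.6057 × 5² / 15² = -1.5117 eV
E_1 = -13.6057 × 5² / 1² = -340.1425 eV

Photon energy: |ΔE| = |E_1 - E_15| = 338.6308 eV

Convert to wavelength using E = hc/λ with hc = 1239.84 eV·nm:
λ = hc/E = 1239.84 eV·nm / 338.6308 eV
λ = 3.66 nm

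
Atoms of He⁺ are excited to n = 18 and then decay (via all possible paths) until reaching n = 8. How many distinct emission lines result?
55

The electron can occupy levels n = 8, 9, ..., 18 during de-excitation — that is m = 18 - 8 + 1 = 11 distinct levels.

The number of distinct spectral lines equals the number of ways to choose 2 of these m levels (each pair gives one possible emission transition):

Number of lines = m(m-1)/2 = 11×10/2 = 55

These correspond to all possible transitions between the 11 levels:
18 → 17, 18 → 16, 18 → 15, 18 → 14, 18 → 13, 18 → 12, 18 → 11, 18 → 10...

Each transition produces a photon with a unique energy (and thus wavelength). This count does not depend on Z.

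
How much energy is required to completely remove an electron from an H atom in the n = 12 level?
0.09 eV

The ionization energy is the energy needed to remove the electron completely (n → ∞).

For hydrogen, E_n = -13.6057 eV / n².

At n = 12: E_12 = -13.6057 / 12² = -0.09448 eV
At n = ∞: E_∞ = 0 eV

Ionization energy = E_∞ - E_12 = 0 - (-0.09448) = 0.09448 eV
Ionization energy ≈ 0.09 eV

This is also called the binding energy of the electron in state n = 12.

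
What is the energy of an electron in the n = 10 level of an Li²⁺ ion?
-1.22451 eV

For hydrogen-like ions, the energy levels scale with Z²:
E_n = -13.6057 Z² / n² eV

For Li²⁺ (Z = 3) at n = 10:
E_10 = -13.6057 × 3² / 10²
E_10 = -13.6057 × 9 / 100
E_10 = -122.4513 / 100
E_10 = -1.22451 eV

The energy is 9 times more negative than hydrogen at the same n due to the stronger nuclear charge.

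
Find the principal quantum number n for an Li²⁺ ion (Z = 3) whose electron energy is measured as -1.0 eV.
n = 11

The exact energy levels follow E_n = -13.6057 Z² / n² eV with Z = 3.

The measured value (-1.0 eV) is reported to only 2 significant figures, so we must test candidate n values and see which one matches to that precision.

Candidate energies:
  n = 9:  E = -13.6057 × 3² / 9² = -1.511744 eV
  n = 10:  E = -13.6057 × 3² / 10² = -1.224513 eV
  n = 11:  E = -13.6057 × 3² / 11² = -1.011994 eV  ← matches
  n = 12:  E = -13.6057 × 3² / 12² = -0.850356 eV
  n = 13:  E = -13.6057 × 3² / 13² = -0.724564 eV

Checking against the measurement of -1.0 eV (2 sig figs), only n = 11 agrees:
E_11 = -1.011994 eV, which rounds to -1.0 eV ✓

Therefore n = 11.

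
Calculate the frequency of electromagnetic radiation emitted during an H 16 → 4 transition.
1.928e+14 Hz

First, find the transition energy:
E_16 = -13.6057 / 16² = -0.05314727 eV
E_4 = -13.6057 / 4² = -0.85035625 eV
|ΔE| = |E_4 - E_16| = 0.79720898 eV

Convert to Joules: E = 0.79720898 eV × (1.602177 × 10⁻¹⁹ J/eV) = 1.27727e-19 J

Using E = hf:
f = E/h = 1.27727e-19 J / (6.62607 × 10⁻³⁴ J·s)
f = 1.928e+14 Hz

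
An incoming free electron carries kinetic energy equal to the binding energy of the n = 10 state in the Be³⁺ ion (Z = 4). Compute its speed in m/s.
8.75077e+05 m/s (or 0.292% of c)

The binding energy at n = 10 for Be³⁺ is:
E_10 = -13.6057 × 4²/10² = -2.17691200 eV
|E_10| = 2.17691200 eV

Convert to Joules:
KE = 2.17691200 eV × (1.602177 × 10⁻¹⁹ J/eV) = 3.4877983e-19 J

Using KE = ½mv²:
v = √(2·KE/m_e)
v = √(2 × 3.4877983e-19 J / 9.10938 × 10⁻³¹ kg)
v = 8.75077e+05 m/s

This is approximately 0.292% the speed of light.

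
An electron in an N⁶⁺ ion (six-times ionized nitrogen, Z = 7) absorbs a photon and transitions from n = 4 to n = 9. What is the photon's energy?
33.43685 eV

The energy levels of a hydrogen-like atom are E_n = -13.6057 Z² eV / n².

Energy at n = 4: E_4 = -13.6057 × 7² / 4² = -41.66745625 eV
Energy at n = 9: E_9 = -13.6057 × 7² / 9² = -8.23060864 eV

The excitation energy is the difference:
ΔE = E_9 - E_4
ΔE = -8.23060864 - (-41.66745625)
ΔE = 33.43685 eV

Since this is positive, energy must be absorbed (photon absorption).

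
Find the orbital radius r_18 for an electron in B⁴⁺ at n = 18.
3.429068 nm (or 34.290683 Å)

The Bohr radius formula is:
r_n = n² a₀ / Z

where a₀ = 0.052917721 nm is the Bohr radius.

For B⁴⁺ (Z = 5) at n = 18:
r_18 = 18² × 0.052917721 nm / 5
r_18 = 324 × 0.052917721 nm / 5
r_18 = 17.1453416 nm / 5
r_18 = 3.429068 nm

The electron orbits at approximately 3.429068 nm from the nucleus.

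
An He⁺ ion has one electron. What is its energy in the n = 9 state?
-0.6719 eV

For hydrogen-like ions, the energy levels scale with Z²:
E_n = -13.6057 Z² / n² eV

For He⁺ (Z = 2) at n = 9:
E_9 = -13.6057 × 2² / 9²
E_9 = -13.6057 × 4 / 81
E_9 = -54.4228 / 81
E_9 = -0.6719 eV

The energy is 4 times more negative than hydrogen at the same n due to the stronger nuclear charge.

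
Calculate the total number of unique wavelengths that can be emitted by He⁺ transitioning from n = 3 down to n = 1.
3

The electron can occupy levels n = 1, 2, ..., 3 during de-excitation — that is m = 3 - 1 + 1 = 3 distinct levels.

The number of distinct spectral lines equals the number of ways to choose 2 of these m levels (each pair gives one possible emission transition):

Number of lines = m(m-1)/2 = 3×2/2 = 3

These correspond to all possible transitions between the 3 levels:
3 → 2, 3 → 1, 2 → 1

Each transition produces a photon with a unique energy (and thus wavelength). This count does not depend on Z.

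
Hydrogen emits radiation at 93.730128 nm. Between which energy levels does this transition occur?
n = 6 → n = 1

First, find the photon energy from the wavelength (hc = 1239.84 eV·nm):
E = hc/λ = 1239.84 eV·nm / 93.730128 nm = 13.227764 eV

The energy levels of hydrogen satisfy E_n = -13.6057 / n² eV, so an emission n_i → n_f releases
ΔE = 13.6057 × (1/n_f² − 1/n_i²) eV.

Setting ΔE equal to the photon energy:
1/n_f² − 1/n_i² = 13.227764 / 13.6057 = 0.97222223

Since 1/n_i² must be positive, we need 1/n_f² > 0.97222223, i.e. n_f ≤ 1. For each allowed n_f, solve n_i = (1/n_f² − 0.97222223)^(−1/2) and check whether it is a whole number:
  n_f = 1: 1/n_i² = 1.00000000 − 0.97222223 = 0.02777777 → n_i = 6.000  → integer, n_i = 6 ✓

Only n_f = 1 gives an integer upper level, n_i = 6.

The transition is from n = 6 to n = 1 (emission).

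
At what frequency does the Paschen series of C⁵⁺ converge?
1.316e+16 Hz

The series limit corresponds to the transition from n = ∞ to n = 3.
This is the highest energy (shortest wavelength) transition in the Paschen series.

E_∞ = 0 eV
E_3 = -13.6057 × 6² / 3² = -54.42280000 eV

Energy at series limit:
ΔE = E_∞ - E_3 = 0 - (-54.42280000) = 54.42280000 eV
E = 54.42280000 eV × (1.602177 × 10⁻¹⁹ J/eV) = 8.71950e-18 J
f = E/h = 8.71950e-18 J / (6.62607 × 10⁻³⁴ J·s) = 1.316e+16 Hz

This energy equals the ionization energy from the n = 3 state of C⁵⁺.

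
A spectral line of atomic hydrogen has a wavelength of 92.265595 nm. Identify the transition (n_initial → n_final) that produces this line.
n = 9 → n = 1

First, find the photon energy from the wavelength (hc = 1239.84 eV·nm):
E = hc/λ = 1239.84 eV·nm / 92.265595 nm = 13.437728 eV

The energy levels of hydrogen satisfy E_n = -13.6057 / n² eV, so an emission n_i → n_f releases
ΔE = 13.6057 × (1/n_f² − 1/n_i²) eV.

Setting ΔE equal to the photon energy:
1/n_f² − 1/n_i² = 13.437728 / 13.6057 = 0.98765429

Since 1/n_i² must be positive, we need 1/n_f² > 0.98765429, i.e. n_f ≤ 1. For each allowed n_f, solve n_i = (1/n_f² − 0.98765429)^(−1/2) and check whether it is a whole number:
  n_f = 1: 1/n_i² = 1.00000000 − 0.98765429 = 0.01234571 → n_i = 9.000  → integer, n_i = 9 ✓

Only n_f = 1 gives an integer upper level, n_i = 9.

The transition is from n = 9 to n = 1 (emission).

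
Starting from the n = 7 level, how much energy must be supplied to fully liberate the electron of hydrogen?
0.278 eV

The ionization energy is the energy needed to remove the electron completely (n → ∞).

For hydrogen, E_n = -13.6057 eV / n².

At n = 7: E_7 = -13.6057 / 7² = -0.277667 eV
At n = ∞: E_∞ = 0 eV

Ionization energy = E_∞ - E_7 = 0 - (-0.277667) = 0.277667 eV
Ionization energy ≈ 0.278 eV

This is also called the binding energy of the electron in state n = 7.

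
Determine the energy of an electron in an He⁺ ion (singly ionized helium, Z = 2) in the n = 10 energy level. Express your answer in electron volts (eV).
-0.5442 eV

The energy levels of a hydrogen-like atom are given by:
E_n = -13.6057 Z² / n² eV  (with Z = 2 for He⁺)

For n = 10:
E_10 = -13.6057 × 2² / 10²
E_10 = -13.6057 × 4 / 100
E_10 = -0.5442 eV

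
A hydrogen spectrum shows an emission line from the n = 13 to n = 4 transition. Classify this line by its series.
Brackett series

The spectral series in hydrogen are named based on the final (lower) energy level:
- Lyman series: n_final = 1 (ultraviolet)
- Balmer series: n_final = 2 (visible/near-UV)
- Paschen series: n_final = 3 (infrared)
- Brackett series: n_final = 4 (infrared)
- Pfund series: n_final = 5 (far infrared)

Since this transition ends at n = 4, it belongs to the Brackett series.

For reference, this 13 → 4 line has photon energy
ΔE = 13.6057 eV × (1/4² - 1/13²) = 0.76984915 eV,
corresponding to wavelength λ = hc/ΔE = 1239.84 eV·nm / 0.76984915 eV = 1610.50 nm in the infrared region.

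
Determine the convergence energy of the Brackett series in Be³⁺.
13.60570 eV

The series limit corresponds to the transition from n = ∞ to n = 4.
This is the highest energy (shortest wavelength) transition in the Brackett series.

E_∞ = 0 eV
E_4 = -13.6057 × 4² / 4² = -13.60570 eV

Energy at series limit:
ΔE = E_∞ - E_4 = 0 - (-13.60570) = 13.60570 eV

This energy equals the ionization energy from the n = 4 state of Be³⁺.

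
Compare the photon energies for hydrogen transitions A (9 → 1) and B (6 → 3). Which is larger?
9 → 1

Calculate the energy for each transition:

Transition 9 → 1:
ΔE₁ = |E_1 - E_9| = |-13.6057/1² - (-13.6057/9²)|
ΔE₁ = |-13.605700000000 - (-0.167971604938)| = 13.437728395 eV

Transition 6 → 3:
ΔE₂ = |E_3 - E_6| = |-13.6057/3² - (-13.6057/6²)|
ΔE₂ = |-1.511744444444 - (-0.377936111111)| = 1.133808333 eV

Since 13.437728395 eV > 1.133808333 eV, the transition 9 → 1 emits the more energetic photon.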